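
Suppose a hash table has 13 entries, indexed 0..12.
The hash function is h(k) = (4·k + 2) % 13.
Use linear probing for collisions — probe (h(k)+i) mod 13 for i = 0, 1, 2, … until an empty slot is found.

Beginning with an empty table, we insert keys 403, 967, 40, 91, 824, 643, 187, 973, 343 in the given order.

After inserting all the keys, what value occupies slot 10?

403: h=2 -> slot 2
967: h=9 -> slot 9
40: h=6 -> slot 6
91: h=2, probe 2,3 -> slot 3
824: h=9, probe 9,10 -> slot 10
643: h=0 -> slot 0
187: h=9, probe 9,10,11 -> slot 11
973: h=7 -> slot 7
343: h=9, probe 9,10,11,12 -> slot 12
Table: [643, ., 403, 91, ., ., 40, 973, ., 967, 824, 187, 343]

824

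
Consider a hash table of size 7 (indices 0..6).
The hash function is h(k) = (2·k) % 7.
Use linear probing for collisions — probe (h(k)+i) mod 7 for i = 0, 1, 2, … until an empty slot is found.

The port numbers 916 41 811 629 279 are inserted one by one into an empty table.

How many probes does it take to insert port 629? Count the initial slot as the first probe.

4

916 hashes to 5; slot 5 is free => place at 5.
41 hashes to 5; 5 taken => place at 6.
811 hashes to 5; 5,6 taken => place at 0.
629 hashes to 5; 5,6,0 taken => place at 1.
279 hashes to 5; 5,6,0,1 taken => place at 2.
Table: [811, 629, 279, ∅, ∅, 916, 41]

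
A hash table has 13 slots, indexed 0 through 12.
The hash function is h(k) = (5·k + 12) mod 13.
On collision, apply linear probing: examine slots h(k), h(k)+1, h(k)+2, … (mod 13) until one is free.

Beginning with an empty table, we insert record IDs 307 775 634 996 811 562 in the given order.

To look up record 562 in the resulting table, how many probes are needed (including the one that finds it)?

3

307 hashes to 0; slot 0 is free -> place at 0.
775 hashes to 0; 0 taken -> place at 1.
634 hashes to 10; slot 10 is free -> place at 10.
996 hashes to 0; 0,1 taken -> place at 2.
811 hashes to 11; slot 11 is free -> place at 11.
562 hashes to 1; 1,2 taken -> place at 3.
Table: [307, 775, 996, 562, _, _, _, _, _, _, 634, 811, _]
Lookup 562: h=1, probe 1,2,3 → found at 3.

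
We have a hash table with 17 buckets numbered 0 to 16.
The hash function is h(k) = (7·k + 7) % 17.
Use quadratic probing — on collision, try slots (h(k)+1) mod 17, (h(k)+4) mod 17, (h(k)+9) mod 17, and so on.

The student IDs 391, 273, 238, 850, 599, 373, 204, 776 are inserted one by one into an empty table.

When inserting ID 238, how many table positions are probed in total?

2

Insert 391: h=7, slot 7 empty => index 7.
Insert 273: h=14, slot 14 empty => index 14.
Insert 238: h=7, slot 7 occupied => index 8.
Insert 850: h=7, slots 7,8 occupied => index 11.
Insert 599: h=1, slot 1 empty => index 1.
Insert 373: h=0, slot 0 empty => index 0.
Insert 204: h=7, slots 7,8,11 occupied => index 16.
Insert 776: h=16, slots 16,0 occupied => index 3.
Table: [373, 599, —, 776, —, —, —, 391, 238, —, —, 850, —, —, 273, —, 204]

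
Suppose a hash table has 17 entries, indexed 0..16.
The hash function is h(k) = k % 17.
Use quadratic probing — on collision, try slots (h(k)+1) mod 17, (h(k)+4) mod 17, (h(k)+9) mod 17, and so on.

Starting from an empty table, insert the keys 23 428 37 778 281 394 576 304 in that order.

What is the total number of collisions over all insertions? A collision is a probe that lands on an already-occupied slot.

4

23: h=6 -> slot 6
428: h=3 -> slot 3
37: h=3, probe 3,4 -> slot 4
778: h=13 -> slot 13
281: h=9 -> slot 9
394: h=3, probe 3,4,7 -> slot 7
576: h=15 -> slot 15
304: h=15, probe 15,16 -> slot 16
Table: [., ., ., 428, 37, ., 23, 394, ., 281, ., ., ., 778, ., 576, 304]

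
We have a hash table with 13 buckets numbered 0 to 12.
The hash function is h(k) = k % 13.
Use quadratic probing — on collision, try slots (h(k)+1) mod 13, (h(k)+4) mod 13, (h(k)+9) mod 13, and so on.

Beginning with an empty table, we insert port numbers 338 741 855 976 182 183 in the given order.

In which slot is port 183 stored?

5

338 hashes to 0; slot 0 is free → place at 0.
741 hashes to 0; 0 taken → place at 1.
855 hashes to 10; slot 10 is free → place at 10.
976 hashes to 1; 1 taken → place at 2.
182 hashes to 0; 0,1 taken → place at 4.
183 hashes to 1; 1,2 taken → place at 5.
Table: [338, 741, 976, ∅, 182, 183, ∅, ∅, ∅, ∅, 855, ∅, ∅]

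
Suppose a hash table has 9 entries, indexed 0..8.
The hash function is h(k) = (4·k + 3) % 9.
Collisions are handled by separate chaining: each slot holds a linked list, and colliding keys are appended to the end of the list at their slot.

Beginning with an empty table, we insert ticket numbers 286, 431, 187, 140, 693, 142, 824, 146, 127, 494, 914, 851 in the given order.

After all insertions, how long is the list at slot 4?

Insert 286: h=4, bucket 4 empty → new chain.
Insert 431: h=8, bucket 8 empty → new chain.
Insert 187: h=4, bucket 4 nonempty → append to chain.
Insert 140: h=5, bucket 5 empty → new chain.
Insert 693: h=3, bucket 3 empty → new chain.
Insert 142: h=4, bucket 4 nonempty → append to chain.
Insert 824: h=5, bucket 5 nonempty → append to chain.
Insert 146: h=2, bucket 2 empty → new chain.
Insert 127: h=7, bucket 7 empty → new chain.
Insert 494: h=8, bucket 8 nonempty → append to chain.
Insert 914: h=5, bucket 5 nonempty → append to chain.
Insert 851: h=5, bucket 5 nonempty → append to chain.
Final buckets:
0: .
1: .
2: 146
3: 693
4: 286 -> 187 -> 142
5: 140 -> 824 -> 914 -> 851
6: .
7: 127
8: 431 -> 494

3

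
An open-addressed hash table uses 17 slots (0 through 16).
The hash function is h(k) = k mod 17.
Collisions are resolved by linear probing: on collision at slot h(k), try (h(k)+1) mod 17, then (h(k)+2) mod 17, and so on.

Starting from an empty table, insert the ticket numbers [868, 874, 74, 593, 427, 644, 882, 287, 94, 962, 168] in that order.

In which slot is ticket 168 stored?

868: h=1 -> slot 1
874: h=7 -> slot 7
74: h=6 -> slot 6
593: h=15 -> slot 15
427: h=2 -> slot 2
644: h=15, probe 15,16 -> slot 16
882: h=15, probe 15,16,0 -> slot 0
287: h=15, probe 15,16,0,1,2,3 -> slot 3
94: h=9 -> slot 9
962: h=10 -> slot 10
168: h=15, probe 15,16,0,1,2,3,4 -> slot 4
Table: [882, 868, 427, 287, 168, -, 74, 874, -, 94, 962, -, -, -, -, 593, 644]

4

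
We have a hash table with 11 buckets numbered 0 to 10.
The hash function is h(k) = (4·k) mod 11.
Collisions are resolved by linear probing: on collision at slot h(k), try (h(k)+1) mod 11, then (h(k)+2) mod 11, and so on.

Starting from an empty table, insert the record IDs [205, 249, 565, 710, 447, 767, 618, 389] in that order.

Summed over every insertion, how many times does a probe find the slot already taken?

205 hashes to 6; slot 6 is free => place at 6.
249 hashes to 6; 6 taken => place at 7.
565 hashes to 5; slot 5 is free => place at 5.
710 hashes to 2; slot 2 is free => place at 2.
447 hashes to 6; 6,7 taken => place at 8.
767 hashes to 10; slot 10 is free => place at 10.
618 hashes to 8; 8 taken => place at 9.
389 hashes to 5; 5,6,7,8,9,10 taken => place at 0.
Table: [389, -, 710, -, -, 565, 205, 249, 447, 618, 767]

10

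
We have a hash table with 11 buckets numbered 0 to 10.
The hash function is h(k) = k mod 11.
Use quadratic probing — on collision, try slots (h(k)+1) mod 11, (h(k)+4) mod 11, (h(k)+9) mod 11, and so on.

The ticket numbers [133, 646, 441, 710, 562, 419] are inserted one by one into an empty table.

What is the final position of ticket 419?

133 hashes to 1; slot 1 is free -> place at 1.
646 hashes to 8; slot 8 is free -> place at 8.
441 hashes to 1; 1 taken -> place at 2.
710 hashes to 6; slot 6 is free -> place at 6.
562 hashes to 1; 1,2 taken -> place at 5.
419 hashes to 1; 1,2,5 taken -> place at 10.
Table: [—, 133, 441, —, —, 562, 710, —, 646, —, 419]

10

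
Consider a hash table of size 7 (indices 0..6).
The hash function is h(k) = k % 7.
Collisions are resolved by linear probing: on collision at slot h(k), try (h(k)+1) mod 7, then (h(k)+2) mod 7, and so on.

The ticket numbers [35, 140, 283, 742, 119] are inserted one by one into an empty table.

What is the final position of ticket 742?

35 hashes to 0; slot 0 is free -> place at 0.
140 hashes to 0; 0 taken -> place at 1.
283 hashes to 3; slot 3 is free -> place at 3.
742 hashes to 0; 0,1 taken -> place at 2.
119 hashes to 0; 0,1,2,3 taken -> place at 4.
Table: [35, 140, 742, 283, 119, ∅, ∅]

2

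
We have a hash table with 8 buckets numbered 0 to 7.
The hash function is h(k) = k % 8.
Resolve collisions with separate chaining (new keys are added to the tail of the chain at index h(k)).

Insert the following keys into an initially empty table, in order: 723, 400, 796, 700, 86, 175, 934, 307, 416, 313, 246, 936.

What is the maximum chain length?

3

Insert 723: h=3, bucket 3 empty → new chain.
Insert 400: h=0, bucket 0 empty → new chain.
Insert 796: h=4, bucket 4 empty → new chain.
Insert 700: h=4, bucket 4 nonempty → append to chain.
Insert 86: h=6, bucket 6 empty → new chain.
Insert 175: h=7, bucket 7 empty → new chain.
Insert 934: h=6, bucket 6 nonempty → append to chain.
Insert 307: h=3, bucket 3 nonempty → append to chain.
Insert 416: h=0, bucket 0 nonempty → append to chain.
Insert 313: h=1, bucket 1 empty → new chain.
Insert 246: h=6, bucket 6 nonempty → append to chain.
Insert 936: h=0, bucket 0 nonempty → append to chain.
Final buckets:
0: 400 -> 416 -> 936
1: 313
2: ∅
3: 723 -> 307
4: 796 -> 700
5: ∅
6: 86 -> 934 -> 246
7: 175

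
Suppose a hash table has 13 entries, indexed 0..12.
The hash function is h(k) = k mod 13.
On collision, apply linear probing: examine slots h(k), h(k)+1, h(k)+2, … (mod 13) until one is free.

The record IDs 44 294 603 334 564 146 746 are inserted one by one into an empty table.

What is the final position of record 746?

10

44 hashes to 5; slot 5 is free → place at 5.
294 hashes to 8; slot 8 is free → place at 8.
603 hashes to 5; 5 taken → place at 6.
334 hashes to 9; slot 9 is free → place at 9.
564 hashes to 5; 5,6 taken → place at 7.
146 hashes to 3; slot 3 is free → place at 3.
746 hashes to 5; 5,6,7,8,9 taken → place at 10.
Table: [∅, ∅, ∅, 146, ∅, 44, 603, 564, 294, 334, 746, ∅, ∅]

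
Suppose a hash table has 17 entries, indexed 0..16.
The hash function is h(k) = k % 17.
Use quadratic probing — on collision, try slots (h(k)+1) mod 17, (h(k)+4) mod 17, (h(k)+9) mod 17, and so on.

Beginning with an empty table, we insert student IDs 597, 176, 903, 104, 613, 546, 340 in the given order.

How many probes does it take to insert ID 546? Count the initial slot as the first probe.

6

597 hashes to 2; slot 2 is free => place at 2.
176 hashes to 6; slot 6 is free => place at 6.
903 hashes to 2; 2 taken => place at 3.
104 hashes to 2; 2,3,6 taken => place at 11.
613 hashes to 1; slot 1 is free => place at 1.
546 hashes to 2; 2,3,6,11,1 taken => place at 10.
340 hashes to 0; slot 0 is free => place at 0.
Table: [340, 613, 597, 903, —, —, 176, —, —, —, 546, 104, —, —, —, —, —]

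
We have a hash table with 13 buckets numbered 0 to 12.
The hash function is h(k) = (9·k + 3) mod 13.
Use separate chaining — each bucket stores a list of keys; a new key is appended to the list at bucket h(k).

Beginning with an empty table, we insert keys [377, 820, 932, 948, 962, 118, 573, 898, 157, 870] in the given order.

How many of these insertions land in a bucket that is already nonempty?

Insert 377: h=3, bucket 3 empty → new chain.
Insert 820: h=12, bucket 12 empty → new chain.
Insert 932: h=6, bucket 6 empty → new chain.
Insert 948: h=7, bucket 7 empty → new chain.
Insert 962: h=3, bucket 3 nonempty → append to chain.
Insert 118: h=12, bucket 12 nonempty → append to chain.
Insert 573: h=12, bucket 12 nonempty → append to chain.
Insert 898: h=12, bucket 12 nonempty → append to chain.
Insert 157: h=12, bucket 12 nonempty → append to chain.
Insert 870: h=7, bucket 7 nonempty → append to chain.
Final buckets:
0: _
1: _
2: _
3: 377 -> 962
4: _
5: _
6: 932
7: 948 -> 870
8: _
9: _
10: _
11: _
12: 820 -> 118 -> 573 -> 898 -> 157

6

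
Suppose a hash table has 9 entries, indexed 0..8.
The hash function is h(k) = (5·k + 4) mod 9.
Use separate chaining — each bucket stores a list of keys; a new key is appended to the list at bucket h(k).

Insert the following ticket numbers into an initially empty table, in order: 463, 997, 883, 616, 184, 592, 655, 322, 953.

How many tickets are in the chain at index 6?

3

Insert 463: h=6, bucket 6 empty → new chain.
Insert 997: h=3, bucket 3 empty → new chain.
Insert 883: h=0, bucket 0 empty → new chain.
Insert 616: h=6, bucket 6 nonempty → append to chain.
Insert 184: h=6, bucket 6 nonempty → append to chain.
Insert 592: h=3, bucket 3 nonempty → append to chain.
Insert 655: h=3, bucket 3 nonempty → append to chain.
Insert 322: h=3, bucket 3 nonempty → append to chain.
Insert 953: h=8, bucket 8 empty → new chain.
Final buckets:
0: 883
1: _
2: _
3: 997 -> 592 -> 655 -> 322
4: _
5: _
6: 463 -> 616 -> 184
7: _
8: 953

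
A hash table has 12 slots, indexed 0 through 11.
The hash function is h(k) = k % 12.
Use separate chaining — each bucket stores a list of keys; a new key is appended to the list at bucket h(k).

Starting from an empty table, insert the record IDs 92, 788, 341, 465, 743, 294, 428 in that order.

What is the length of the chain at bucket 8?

Insert 92: h=8, bucket 8 empty → new chain.
Insert 788: h=8, bucket 8 nonempty → append to chain.
Insert 341: h=5, bucket 5 empty → new chain.
Insert 465: h=9, bucket 9 empty → new chain.
Insert 743: h=11, bucket 11 empty → new chain.
Insert 294: h=6, bucket 6 empty → new chain.
Insert 428: h=8, bucket 8 nonempty → append to chain.
Final buckets:
0: ∅
1: ∅
2: ∅
3: ∅
4: ∅
5: 341
6: 294
7: ∅
8: 92 -> 788 -> 428
9: 465
10: ∅
11: 743

3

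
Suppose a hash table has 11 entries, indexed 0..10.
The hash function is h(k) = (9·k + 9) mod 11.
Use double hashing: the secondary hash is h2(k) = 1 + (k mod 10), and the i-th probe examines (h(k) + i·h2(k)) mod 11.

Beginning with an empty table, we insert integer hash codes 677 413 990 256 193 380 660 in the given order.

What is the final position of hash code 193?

Insert 677: h=8, slot 8 empty => index 8.
Insert 413: h=8, h2=4, slot 8 occupied => index 1.
Insert 990: h=9, slot 9 empty => index 9.
Insert 256: h=3, slot 3 empty => index 3.
Insert 193: h=8, h2=4, slots 8,1 occupied => index 5.
Insert 380: h=8, h2=1, slots 8,9 occupied => index 10.
Insert 660: h=9, h2=1, slots 9,10 occupied => index 0.
Table: [660, 413, -, 256, -, 193, -, -, 677, 990, 380]

5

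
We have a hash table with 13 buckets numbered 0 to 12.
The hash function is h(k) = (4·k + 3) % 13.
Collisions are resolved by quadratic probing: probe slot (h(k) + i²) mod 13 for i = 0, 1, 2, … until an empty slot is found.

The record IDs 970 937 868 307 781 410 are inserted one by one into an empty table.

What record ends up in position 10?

Insert 970: h=9, slot 9 empty => index 9.
Insert 937: h=7, slot 7 empty => index 7.
Insert 868: h=4, slot 4 empty => index 4.
Insert 307: h=9, slot 9 occupied => index 10.
Insert 781: h=7, slot 7 occupied => index 8.
Insert 410: h=5, slot 5 empty => index 5.
Table: [—, —, —, —, 868, 410, —, 937, 781, 970, 307, —, —]

307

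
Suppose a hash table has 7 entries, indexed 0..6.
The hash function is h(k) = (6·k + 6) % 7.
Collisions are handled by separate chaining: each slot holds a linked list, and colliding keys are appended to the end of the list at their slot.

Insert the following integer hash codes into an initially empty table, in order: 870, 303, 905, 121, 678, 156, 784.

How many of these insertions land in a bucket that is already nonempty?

870 -> bucket 4
303 -> bucket 4 (collision)
905 -> bucket 4 (collision)
121 -> bucket 4 (collision)
678 -> bucket 0
156 -> bucket 4 (collision)
784 -> bucket 6
Final buckets:
0: 678
1: —
2: —
3: —
4: 870 -> 303 -> 905 -> 121 -> 156
5: —
6: 784

4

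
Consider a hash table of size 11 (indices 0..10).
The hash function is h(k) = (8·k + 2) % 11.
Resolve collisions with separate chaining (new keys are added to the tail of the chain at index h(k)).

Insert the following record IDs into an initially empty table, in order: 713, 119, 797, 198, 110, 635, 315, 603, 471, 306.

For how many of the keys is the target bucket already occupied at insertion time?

Insert 713: h=8, bucket 8 empty → new chain.
Insert 119: h=8, bucket 8 nonempty → append to chain.
Insert 797: h=9, bucket 9 empty → new chain.
Insert 198: h=2, bucket 2 empty → new chain.
Insert 110: h=2, bucket 2 nonempty → append to chain.
Insert 635: h=0, bucket 0 empty → new chain.
Insert 315: h=3, bucket 3 empty → new chain.
Insert 603: h=8, bucket 8 nonempty → append to chain.
Insert 471: h=8, bucket 8 nonempty → append to chain.
Insert 306: h=8, bucket 8 nonempty → append to chain.
Final buckets:
0: 635
1: -
2: 198 -> 110
3: 315
4: -
5: -
6: -
7: -
8: 713 -> 119 -> 603 -> 471 -> 306
9: 797
10: -

5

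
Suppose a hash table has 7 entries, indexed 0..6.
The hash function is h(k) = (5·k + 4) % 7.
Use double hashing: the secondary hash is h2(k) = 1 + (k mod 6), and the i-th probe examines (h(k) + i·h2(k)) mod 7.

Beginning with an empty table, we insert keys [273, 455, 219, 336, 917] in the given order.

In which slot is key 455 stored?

Insert 273: h=4, slot 4 empty → index 4.
Insert 455: h=4, h2=6, slot 4 occupied → index 3.
Insert 219: h=0, slot 0 empty → index 0.
Insert 336: h=4, h2=1, slot 4 occupied → index 5.
Insert 917: h=4, h2=6, slots 4,3 occupied → index 2.
Table: [219, —, 917, 455, 273, 336, —]

3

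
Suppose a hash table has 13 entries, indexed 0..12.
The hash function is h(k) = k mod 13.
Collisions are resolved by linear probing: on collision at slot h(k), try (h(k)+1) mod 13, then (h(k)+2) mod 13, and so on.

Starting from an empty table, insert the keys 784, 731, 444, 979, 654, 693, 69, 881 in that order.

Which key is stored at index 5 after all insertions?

784: h=4 => slot 4
731: h=3 => slot 3
444: h=2 => slot 2
979: h=4, probe 4,5 => slot 5
654: h=4, probe 4,5,6 => slot 6
693: h=4, probe 4,5,6,7 => slot 7
69: h=4, probe 4,5,6,7,8 => slot 8
881: h=10 => slot 10
Table: [-, -, 444, 731, 784, 979, 654, 693, 69, -, 881, -, -]

979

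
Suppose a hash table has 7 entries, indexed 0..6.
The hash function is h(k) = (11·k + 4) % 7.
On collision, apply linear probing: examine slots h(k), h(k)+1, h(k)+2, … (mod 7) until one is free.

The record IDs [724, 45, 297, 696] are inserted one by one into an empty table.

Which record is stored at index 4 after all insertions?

297

Insert 724: h=2, slot 2 empty -> index 2.
Insert 45: h=2, slot 2 occupied -> index 3.
Insert 297: h=2, slots 2,3 occupied -> index 4.
Insert 696: h=2, slots 2,3,4 occupied -> index 5.
Table: [—, —, 724, 45, 297, 696, —]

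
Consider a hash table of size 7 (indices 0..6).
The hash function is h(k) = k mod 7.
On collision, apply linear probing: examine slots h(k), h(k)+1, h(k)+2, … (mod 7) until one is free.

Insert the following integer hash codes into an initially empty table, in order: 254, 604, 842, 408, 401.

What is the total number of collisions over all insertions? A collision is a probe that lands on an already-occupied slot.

254 hashes to 2; slot 2 is free → place at 2.
604 hashes to 2; 2 taken → place at 3.
842 hashes to 2; 2,3 taken → place at 4.
408 hashes to 2; 2,3,4 taken → place at 5.
401 hashes to 2; 2,3,4,5 taken → place at 6.
Table: [_, _, 254, 604, 842, 408, 401]

10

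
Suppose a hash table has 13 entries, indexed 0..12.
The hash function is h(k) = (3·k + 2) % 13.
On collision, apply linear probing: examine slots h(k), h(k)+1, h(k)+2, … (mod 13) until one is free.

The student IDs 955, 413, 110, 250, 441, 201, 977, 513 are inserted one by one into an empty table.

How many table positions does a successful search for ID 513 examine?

7

955: h=7 => slot 7
413: h=6 => slot 6
110: h=7, probe 7,8 => slot 8
250: h=11 => slot 11
441: h=12 => slot 12
201: h=7, probe 7,8,9 => slot 9
977: h=8, probe 8,9,10 => slot 10
513: h=7, probe 7,8,9,10,11,12,0 => slot 0
Table: [513, _, _, _, _, _, 413, 955, 110, 201, 977, 250, 441]
Lookup 513: h=7, probe 7,8,9,10,11,12,0 → found at 0.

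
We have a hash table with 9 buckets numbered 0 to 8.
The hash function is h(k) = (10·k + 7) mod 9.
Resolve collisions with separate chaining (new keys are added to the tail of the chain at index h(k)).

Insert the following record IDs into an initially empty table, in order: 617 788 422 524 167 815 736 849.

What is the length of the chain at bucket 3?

617 -> bucket 3
788 -> bucket 3 (collision)
422 -> bucket 6
524 -> bucket 0
167 -> bucket 3 (collision)
815 -> bucket 3 (collision)
736 -> bucket 5
849 -> bucket 1
Final buckets:
0: 524
1: 849
2: —
3: 617 -> 788 -> 167 -> 815
4: —
5: 736
6: 422
7: —
8: —

4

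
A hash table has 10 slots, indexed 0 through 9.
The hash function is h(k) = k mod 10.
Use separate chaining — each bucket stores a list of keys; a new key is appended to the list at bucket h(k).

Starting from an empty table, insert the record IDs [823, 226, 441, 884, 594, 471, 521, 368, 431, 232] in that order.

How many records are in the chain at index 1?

4

Insert 823: h=3, bucket 3 empty -> new chain.
Insert 226: h=6, bucket 6 empty -> new chain.
Insert 441: h=1, bucket 1 empty -> new chain.
Insert 884: h=4, bucket 4 empty -> new chain.
Insert 594: h=4, bucket 4 nonempty -> append to chain.
Insert 471: h=1, bucket 1 nonempty -> append to chain.
Insert 521: h=1, bucket 1 nonempty -> append to chain.
Insert 368: h=8, bucket 8 empty -> new chain.
Insert 431: h=1, bucket 1 nonempty -> append to chain.
Insert 232: h=2, bucket 2 empty -> new chain.
Final buckets:
0: .
1: 441 -> 471 -> 521 -> 431
2: 232
3: 823
4: 884 -> 594
5: .
6: 226
7: .
8: 368
9: .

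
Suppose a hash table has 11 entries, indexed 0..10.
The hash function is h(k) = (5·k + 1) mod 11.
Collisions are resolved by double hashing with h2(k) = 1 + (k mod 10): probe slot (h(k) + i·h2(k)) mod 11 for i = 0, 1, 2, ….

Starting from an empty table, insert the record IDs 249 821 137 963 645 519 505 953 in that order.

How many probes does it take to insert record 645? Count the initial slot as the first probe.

4

Insert 249: h=3, slot 3 empty => index 3.
Insert 821: h=3, h2=2, slot 3 occupied => index 5.
Insert 137: h=4, slot 4 empty => index 4.
Insert 963: h=9, slot 9 empty => index 9.
Insert 645: h=3, h2=6, slots 3,9,4 occupied => index 10.
Insert 519: h=0, slot 0 empty => index 0.
Insert 505: h=7, slot 7 empty => index 7.
Insert 953: h=3, h2=4, slots 3,7,0,4 occupied => index 8.
Table: [519, -, -, 249, 137, 821, -, 505, 953, 963, 645]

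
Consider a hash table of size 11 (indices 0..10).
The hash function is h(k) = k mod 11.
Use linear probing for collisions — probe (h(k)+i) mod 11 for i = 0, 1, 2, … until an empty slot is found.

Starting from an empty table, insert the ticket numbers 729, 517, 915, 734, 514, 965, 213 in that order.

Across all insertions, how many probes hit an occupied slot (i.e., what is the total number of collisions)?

3

729: h=3 => slot 3
517: h=0 => slot 0
915: h=2 => slot 2
734: h=8 => slot 8
514: h=8, probe 8,9 => slot 9
965: h=8, probe 8,9,10 => slot 10
213: h=4 => slot 4
Table: [517, ∅, 915, 729, 213, ∅, ∅, ∅, 734, 514, 965]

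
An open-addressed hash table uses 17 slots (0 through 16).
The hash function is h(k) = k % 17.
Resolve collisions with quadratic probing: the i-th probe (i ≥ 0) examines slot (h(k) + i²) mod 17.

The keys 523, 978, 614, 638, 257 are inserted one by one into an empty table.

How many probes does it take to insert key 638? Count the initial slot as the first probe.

2

Insert 523: h=13, slot 13 empty → index 13.
Insert 978: h=9, slot 9 empty → index 9.
Insert 614: h=2, slot 2 empty → index 2.
Insert 638: h=9, slot 9 occupied → index 10.
Insert 257: h=2, slot 2 occupied → index 3.
Table: [-, -, 614, 257, -, -, -, -, -, 978, 638, -, -, 523, -, -, -]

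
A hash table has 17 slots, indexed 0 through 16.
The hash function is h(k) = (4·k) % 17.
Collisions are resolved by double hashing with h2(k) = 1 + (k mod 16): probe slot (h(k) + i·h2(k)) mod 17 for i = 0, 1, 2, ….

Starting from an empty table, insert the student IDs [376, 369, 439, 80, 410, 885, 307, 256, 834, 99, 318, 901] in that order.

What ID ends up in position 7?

834

376 hashes to 8; slot 8 is free -> place at 8.
369 hashes to 14; slot 14 is free -> place at 14.
439 hashes to 5; slot 5 is free -> place at 5.
80 hashes to 14, h2=1; 14 taken -> place at 15.
410 hashes to 8, h2=11; 8 taken -> place at 2.
885 hashes to 4; slot 4 is free -> place at 4.
307 hashes to 4, h2=4; 4,8 taken -> place at 12.
256 hashes to 4, h2=1; 4,5 taken -> place at 6.
834 hashes to 4, h2=3; 4 taken -> place at 7.
99 hashes to 5, h2=4; 5 taken -> place at 9.
318 hashes to 14, h2=15; 14,12 taken -> place at 10.
901 hashes to 0; slot 0 is free -> place at 0.
Table: [901, ., 410, ., 885, 439, 256, 834, 376, 99, 318, ., 307, ., 369, 80, .]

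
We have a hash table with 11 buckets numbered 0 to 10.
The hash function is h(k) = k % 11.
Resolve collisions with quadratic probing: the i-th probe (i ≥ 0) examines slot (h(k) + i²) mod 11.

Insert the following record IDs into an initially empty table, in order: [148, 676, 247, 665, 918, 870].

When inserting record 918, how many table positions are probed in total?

5

Insert 148: h=5, slot 5 empty -> index 5.
Insert 676: h=5, slot 5 occupied -> index 6.
Insert 247: h=5, slots 5,6 occupied -> index 9.
Insert 665: h=5, slots 5,6,9 occupied -> index 3.
Insert 918: h=5, slots 5,6,9,3 occupied -> index 10.
Insert 870: h=1, slot 1 empty -> index 1.
Table: [-, 870, -, 665, -, 148, 676, -, -, 247, 918]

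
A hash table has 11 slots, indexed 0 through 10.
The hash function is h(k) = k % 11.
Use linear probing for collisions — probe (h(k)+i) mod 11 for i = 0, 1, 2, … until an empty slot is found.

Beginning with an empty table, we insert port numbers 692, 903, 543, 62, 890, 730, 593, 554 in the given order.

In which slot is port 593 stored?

692: h=10 -> slot 10
903: h=1 -> slot 1
543: h=4 -> slot 4
62: h=7 -> slot 7
890: h=10, probe 10,0 -> slot 0
730: h=4, probe 4,5 -> slot 5
593: h=10, probe 10,0,1,2 -> slot 2
554: h=4, probe 4,5,6 -> slot 6
Table: [890, 903, 593, ., 543, 730, 554, 62, ., ., 692]

2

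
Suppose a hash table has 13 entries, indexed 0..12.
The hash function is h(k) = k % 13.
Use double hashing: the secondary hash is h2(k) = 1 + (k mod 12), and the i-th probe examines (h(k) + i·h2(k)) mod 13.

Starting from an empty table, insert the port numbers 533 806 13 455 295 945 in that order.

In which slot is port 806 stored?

533: h=0 => slot 0
806: h=0, h2=3, probe 0,3 => slot 3
13: h=0, h2=2, probe 0,2 => slot 2
455: h=0, h2=12, probe 0,12 => slot 12
295: h=9 => slot 9
945: h=9, h2=10, probe 9,6 => slot 6
Table: [533, -, 13, 806, -, -, 945, -, -, 295, -, -, 455]

3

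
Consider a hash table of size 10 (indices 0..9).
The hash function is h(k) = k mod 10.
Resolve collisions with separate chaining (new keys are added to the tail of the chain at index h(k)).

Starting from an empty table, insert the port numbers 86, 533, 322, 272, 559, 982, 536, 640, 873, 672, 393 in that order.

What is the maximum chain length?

Insert 86: h=6, bucket 6 empty → new chain.
Insert 533: h=3, bucket 3 empty → new chain.
Insert 322: h=2, bucket 2 empty → new chain.
Insert 272: h=2, bucket 2 nonempty → append to chain.
Insert 559: h=9, bucket 9 empty → new chain.
Insert 982: h=2, bucket 2 nonempty → append to chain.
Insert 536: h=6, bucket 6 nonempty → append to chain.
Insert 640: h=0, bucket 0 empty → new chain.
Insert 873: h=3, bucket 3 nonempty → append to chain.
Insert 672: h=2, bucket 2 nonempty → append to chain.
Insert 393: h=3, bucket 3 nonempty → append to chain.
Final buckets:
0: 640
1: ∅
2: 322 -> 272 -> 982 -> 672
3: 533 -> 873 -> 393
4: ∅
5: ∅
6: 86 -> 536
7: ∅
8: ∅
9: 559

4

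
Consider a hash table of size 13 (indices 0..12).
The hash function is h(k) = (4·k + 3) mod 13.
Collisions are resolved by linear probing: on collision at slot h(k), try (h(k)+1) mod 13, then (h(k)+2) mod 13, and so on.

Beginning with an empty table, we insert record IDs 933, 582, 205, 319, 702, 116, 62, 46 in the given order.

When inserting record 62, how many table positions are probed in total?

5

Insert 933: h=4, slot 4 empty -> index 4.
Insert 582: h=4, slot 4 occupied -> index 5.
Insert 205: h=4, slots 4,5 occupied -> index 6.
Insert 319: h=5, slots 5,6 occupied -> index 7.
Insert 702: h=3, slot 3 empty -> index 3.
Insert 116: h=12, slot 12 empty -> index 12.
Insert 62: h=4, slots 4,5,6,7 occupied -> index 8.
Insert 46: h=5, slots 5,6,7,8 occupied -> index 9.
Table: [., ., ., 702, 933, 582, 205, 319, 62, 46, ., ., 116]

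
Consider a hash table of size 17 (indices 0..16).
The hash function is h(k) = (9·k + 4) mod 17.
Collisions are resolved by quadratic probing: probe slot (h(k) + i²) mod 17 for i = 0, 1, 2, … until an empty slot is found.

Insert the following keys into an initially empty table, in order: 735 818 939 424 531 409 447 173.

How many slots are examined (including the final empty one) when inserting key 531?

3

Insert 735: h=6, slot 6 empty → index 6.
Insert 818: h=5, slot 5 empty → index 5.
Insert 939: h=6, slot 6 occupied → index 7.
Insert 424: h=12, slot 12 empty → index 12.
Insert 531: h=6, slots 6,7 occupied → index 10.
Insert 409: h=13, slot 13 empty → index 13.
Insert 447: h=15, slot 15 empty → index 15.
Insert 173: h=14, slot 14 empty → index 14.
Table: [∅, ∅, ∅, ∅, ∅, 818, 735, 939, ∅, ∅, 531, ∅, 424, 409, 173, 447, ∅]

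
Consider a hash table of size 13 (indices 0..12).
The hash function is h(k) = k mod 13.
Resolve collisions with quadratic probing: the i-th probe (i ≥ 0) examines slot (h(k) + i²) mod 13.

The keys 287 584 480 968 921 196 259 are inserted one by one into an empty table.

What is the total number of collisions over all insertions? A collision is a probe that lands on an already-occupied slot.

4

287 hashes to 1; slot 1 is free → place at 1.
584 hashes to 12; slot 12 is free → place at 12.
480 hashes to 12; 12 taken → place at 0.
968 hashes to 6; slot 6 is free → place at 6.
921 hashes to 11; slot 11 is free → place at 11.
196 hashes to 1; 1 taken → place at 2.
259 hashes to 12; 12,0 taken → place at 3.
Table: [480, 287, 196, 259, _, _, 968, _, _, _, _, 921, 584]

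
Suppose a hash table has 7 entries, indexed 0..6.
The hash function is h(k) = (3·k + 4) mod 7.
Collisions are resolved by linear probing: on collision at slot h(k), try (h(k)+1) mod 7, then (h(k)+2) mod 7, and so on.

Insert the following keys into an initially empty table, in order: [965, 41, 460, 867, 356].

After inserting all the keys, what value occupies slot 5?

965: h=1 -> slot 1
41: h=1, probe 1,2 -> slot 2
460: h=5 -> slot 5
867: h=1, probe 1,2,3 -> slot 3
356: h=1, probe 1,2,3,4 -> slot 4
Table: [∅, 965, 41, 867, 356, 460, ∅]

460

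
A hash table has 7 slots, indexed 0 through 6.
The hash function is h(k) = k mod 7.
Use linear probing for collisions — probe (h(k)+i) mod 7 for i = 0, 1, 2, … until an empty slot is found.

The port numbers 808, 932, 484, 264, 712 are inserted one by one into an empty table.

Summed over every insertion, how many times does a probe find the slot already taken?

808: h=3 -> slot 3
932: h=1 -> slot 1
484: h=1, probe 1,2 -> slot 2
264: h=5 -> slot 5
712: h=5, probe 5,6 -> slot 6
Table: [-, 932, 484, 808, -, 264, 712]

2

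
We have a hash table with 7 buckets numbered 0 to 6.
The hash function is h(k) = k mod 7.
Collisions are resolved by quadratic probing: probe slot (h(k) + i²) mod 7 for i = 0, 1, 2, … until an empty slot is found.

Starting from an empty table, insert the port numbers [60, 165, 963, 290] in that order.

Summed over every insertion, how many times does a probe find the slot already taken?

3

60: h=4 => slot 4
165: h=4, probe 4,5 => slot 5
963: h=4, probe 4,5,1 => slot 1
290: h=3 => slot 3
Table: [_, 963, _, 290, 60, 165, _]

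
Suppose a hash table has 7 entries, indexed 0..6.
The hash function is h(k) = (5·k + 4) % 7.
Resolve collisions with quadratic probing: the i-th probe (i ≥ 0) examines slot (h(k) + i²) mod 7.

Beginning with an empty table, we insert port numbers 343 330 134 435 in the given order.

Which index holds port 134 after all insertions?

3

Insert 343: h=4, slot 4 empty -> index 4.
Insert 330: h=2, slot 2 empty -> index 2.
Insert 134: h=2, slot 2 occupied -> index 3.
Insert 435: h=2, slots 2,3 occupied -> index 6.
Table: [., ., 330, 134, 343, ., 435]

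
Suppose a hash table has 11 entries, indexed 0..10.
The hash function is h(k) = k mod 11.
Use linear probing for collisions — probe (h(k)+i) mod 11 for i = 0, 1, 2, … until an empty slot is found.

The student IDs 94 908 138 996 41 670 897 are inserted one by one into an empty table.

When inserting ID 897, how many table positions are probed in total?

7

Insert 94: h=6, slot 6 empty → index 6.
Insert 908: h=6, slot 6 occupied → index 7.
Insert 138: h=6, slots 6,7 occupied → index 8.
Insert 996: h=6, slots 6,7,8 occupied → index 9.
Insert 41: h=8, slots 8,9 occupied → index 10.
Insert 670: h=10, slot 10 occupied → index 0.
Insert 897: h=6, slots 6,7,8,9,10,0 occupied → index 1.
Table: [670, 897, ∅, ∅, ∅, ∅, 94, 908, 138, 996, 41]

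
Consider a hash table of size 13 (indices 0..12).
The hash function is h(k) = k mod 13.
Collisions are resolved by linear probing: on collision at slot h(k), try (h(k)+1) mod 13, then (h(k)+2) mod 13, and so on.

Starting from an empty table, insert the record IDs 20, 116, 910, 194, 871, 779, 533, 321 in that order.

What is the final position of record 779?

3

20: h=7 → slot 7
116: h=12 → slot 12
910: h=0 → slot 0
194: h=12, probe 12,0,1 → slot 1
871: h=0, probe 0,1,2 → slot 2
779: h=12, probe 12,0,1,2,3 → slot 3
533: h=0, probe 0,1,2,3,4 → slot 4
321: h=9 → slot 9
Table: [910, 194, 871, 779, 533, -, -, 20, -, 321, -, -, 116]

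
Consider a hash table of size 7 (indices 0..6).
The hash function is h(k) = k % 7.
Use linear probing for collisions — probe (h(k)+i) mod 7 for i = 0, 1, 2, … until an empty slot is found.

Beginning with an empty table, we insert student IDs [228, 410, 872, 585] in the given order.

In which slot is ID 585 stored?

0

228: h=4 => slot 4
410: h=4, probe 4,5 => slot 5
872: h=4, probe 4,5,6 => slot 6
585: h=4, probe 4,5,6,0 => slot 0
Table: [585, ∅, ∅, ∅, 228, 410, 872]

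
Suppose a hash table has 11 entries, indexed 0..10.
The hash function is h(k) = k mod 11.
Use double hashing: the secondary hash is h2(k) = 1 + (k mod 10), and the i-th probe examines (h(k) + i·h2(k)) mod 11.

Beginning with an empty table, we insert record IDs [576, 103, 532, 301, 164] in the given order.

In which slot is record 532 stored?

576: h=4 → slot 4
103: h=4, h2=4, probe 4,8 → slot 8
532: h=4, h2=3, probe 4,7 → slot 7
301: h=4, h2=2, probe 4,6 → slot 6
164: h=10 → slot 10
Table: [—, —, —, —, 576, —, 301, 532, 103, —, 164]

7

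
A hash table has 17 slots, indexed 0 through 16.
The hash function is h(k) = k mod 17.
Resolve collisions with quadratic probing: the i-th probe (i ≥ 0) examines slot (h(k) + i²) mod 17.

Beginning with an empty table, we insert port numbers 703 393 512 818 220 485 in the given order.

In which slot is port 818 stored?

11

703: h=6 → slot 6
393: h=2 → slot 2
512: h=2, probe 2,3 → slot 3
818: h=2, probe 2,3,6,11 → slot 11
220: h=16 → slot 16
485: h=9 → slot 9
Table: [., ., 393, 512, ., ., 703, ., ., 485, ., 818, ., ., ., ., 220]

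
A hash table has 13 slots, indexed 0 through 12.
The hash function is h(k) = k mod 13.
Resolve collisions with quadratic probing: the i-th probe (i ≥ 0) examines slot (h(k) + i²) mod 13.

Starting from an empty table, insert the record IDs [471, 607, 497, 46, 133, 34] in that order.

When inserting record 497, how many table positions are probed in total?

471 hashes to 3; slot 3 is free → place at 3.
607 hashes to 9; slot 9 is free → place at 9.
497 hashes to 3; 3 taken → place at 4.
46 hashes to 7; slot 7 is free → place at 7.
133 hashes to 3; 3,4,7 taken → place at 12.
34 hashes to 8; slot 8 is free → place at 8.
Table: [∅, ∅, ∅, 471, 497, ∅, ∅, 46, 34, 607, ∅, ∅, 133]

2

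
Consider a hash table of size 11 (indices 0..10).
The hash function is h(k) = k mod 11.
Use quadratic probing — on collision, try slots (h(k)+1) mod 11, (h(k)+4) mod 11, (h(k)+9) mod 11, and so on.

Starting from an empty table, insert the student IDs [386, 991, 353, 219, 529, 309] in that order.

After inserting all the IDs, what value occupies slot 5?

353

386 hashes to 1; slot 1 is free → place at 1.
991 hashes to 1; 1 taken → place at 2.
353 hashes to 1; 1,2 taken → place at 5.
219 hashes to 10; slot 10 is free → place at 10.
529 hashes to 1; 1,2,5,10 taken → place at 6.
309 hashes to 1; 1,2,5,10,6 taken → place at 4.
Table: [—, 386, 991, —, 309, 353, 529, —, —, —, 219]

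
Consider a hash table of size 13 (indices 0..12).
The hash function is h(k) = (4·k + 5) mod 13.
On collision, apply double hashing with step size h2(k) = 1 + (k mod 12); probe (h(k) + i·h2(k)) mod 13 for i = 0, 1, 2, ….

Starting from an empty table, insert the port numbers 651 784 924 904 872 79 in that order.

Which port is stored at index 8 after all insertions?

784

651: h=9 => slot 9
784: h=8 => slot 8
924: h=9, h2=1, probe 9,10 => slot 10
904: h=7 => slot 7
872: h=9, h2=9, probe 9,5 => slot 5
79: h=9, h2=8, probe 9,4 => slot 4
Table: [_, _, _, _, 79, 872, _, 904, 784, 651, 924, _, _]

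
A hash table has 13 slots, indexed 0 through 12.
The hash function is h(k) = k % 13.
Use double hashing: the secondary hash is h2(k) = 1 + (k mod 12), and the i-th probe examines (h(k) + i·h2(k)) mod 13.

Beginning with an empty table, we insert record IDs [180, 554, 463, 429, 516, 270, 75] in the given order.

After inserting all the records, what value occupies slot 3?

463

Insert 180: h=11, slot 11 empty → index 11.
Insert 554: h=8, slot 8 empty → index 8.
Insert 463: h=8, h2=8, slot 8 occupied → index 3.
Insert 429: h=0, slot 0 empty → index 0.
Insert 516: h=9, slot 9 empty → index 9.
Insert 270: h=10, slot 10 empty → index 10.
Insert 75: h=10, h2=4, slot 10 occupied → index 1.
Table: [429, 75, ∅, 463, ∅, ∅, ∅, ∅, 554, 516, 270, 180, ∅]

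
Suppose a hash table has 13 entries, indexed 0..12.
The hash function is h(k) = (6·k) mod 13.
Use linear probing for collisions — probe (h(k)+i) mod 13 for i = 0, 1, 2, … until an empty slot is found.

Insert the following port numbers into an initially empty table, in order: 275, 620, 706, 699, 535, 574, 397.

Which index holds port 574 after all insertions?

Insert 275: h=12, slot 12 empty -> index 12.
Insert 620: h=2, slot 2 empty -> index 2.
Insert 706: h=11, slot 11 empty -> index 11.
Insert 699: h=8, slot 8 empty -> index 8.
Insert 535: h=12, slot 12 occupied -> index 0.
Insert 574: h=12, slots 12,0 occupied -> index 1.
Insert 397: h=3, slot 3 empty -> index 3.
Table: [535, 574, 620, 397, _, _, _, _, 699, _, _, 706, 275]

1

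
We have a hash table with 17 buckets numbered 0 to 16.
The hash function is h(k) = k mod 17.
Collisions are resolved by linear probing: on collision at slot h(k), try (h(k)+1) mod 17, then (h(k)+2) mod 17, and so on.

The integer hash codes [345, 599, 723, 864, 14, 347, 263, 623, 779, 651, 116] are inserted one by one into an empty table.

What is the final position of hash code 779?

345 hashes to 5; slot 5 is free => place at 5.
599 hashes to 4; slot 4 is free => place at 4.
723 hashes to 9; slot 9 is free => place at 9.
864 hashes to 14; slot 14 is free => place at 14.
14 hashes to 14; 14 taken => place at 15.
347 hashes to 7; slot 7 is free => place at 7.
263 hashes to 8; slot 8 is free => place at 8.
623 hashes to 11; slot 11 is free => place at 11.
779 hashes to 14; 14,15 taken => place at 16.
651 hashes to 5; 5 taken => place at 6.
116 hashes to 14; 14,15,16 taken => place at 0.
Table: [116, -, -, -, 599, 345, 651, 347, 263, 723, -, 623, -, -, 864, 14, 779]

16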